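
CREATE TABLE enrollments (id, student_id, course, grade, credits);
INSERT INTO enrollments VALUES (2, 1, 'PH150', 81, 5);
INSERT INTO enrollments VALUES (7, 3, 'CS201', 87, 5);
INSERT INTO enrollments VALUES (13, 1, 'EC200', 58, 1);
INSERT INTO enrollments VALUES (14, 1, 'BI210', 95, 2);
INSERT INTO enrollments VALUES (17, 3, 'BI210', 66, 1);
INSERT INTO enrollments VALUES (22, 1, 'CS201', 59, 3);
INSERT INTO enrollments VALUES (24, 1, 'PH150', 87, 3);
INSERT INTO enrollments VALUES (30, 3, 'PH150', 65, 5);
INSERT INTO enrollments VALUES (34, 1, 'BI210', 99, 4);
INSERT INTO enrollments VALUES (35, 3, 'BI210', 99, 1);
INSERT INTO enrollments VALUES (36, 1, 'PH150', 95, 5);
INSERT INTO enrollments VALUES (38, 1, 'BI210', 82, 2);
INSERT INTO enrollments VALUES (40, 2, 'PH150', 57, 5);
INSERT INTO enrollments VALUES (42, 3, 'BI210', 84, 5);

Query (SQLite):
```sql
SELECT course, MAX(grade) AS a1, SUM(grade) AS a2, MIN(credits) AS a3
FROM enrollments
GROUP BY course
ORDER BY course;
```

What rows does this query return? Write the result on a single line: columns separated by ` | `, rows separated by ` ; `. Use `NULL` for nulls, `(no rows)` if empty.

BI210 | 99 | 525 | 1 ; CS201 | 87 | 146 | 3 ; EC200 | 58 | 58 | 1 ; PH150 | 95 | 385 | 3

Group enrollments by course.
Per group compute: MAX(grade), SUM(grade), MIN(credits).
  BI210: ids {14, 17, 34, 35, 38, 42} → MAX(grade)=99, SUM(grade)=525, MIN(credits)=1
  CS201: ids {7, 22} → MAX(grade)=87, SUM(grade)=146, MIN(credits)=3
  EC200: ids {13} → MAX(grade)=58, SUM(grade)=58, MIN(credits)=1
  PH150: ids {2, 24, 30, 36, 40} → MAX(grade)=95, SUM(grade)=385, MIN(credits)=3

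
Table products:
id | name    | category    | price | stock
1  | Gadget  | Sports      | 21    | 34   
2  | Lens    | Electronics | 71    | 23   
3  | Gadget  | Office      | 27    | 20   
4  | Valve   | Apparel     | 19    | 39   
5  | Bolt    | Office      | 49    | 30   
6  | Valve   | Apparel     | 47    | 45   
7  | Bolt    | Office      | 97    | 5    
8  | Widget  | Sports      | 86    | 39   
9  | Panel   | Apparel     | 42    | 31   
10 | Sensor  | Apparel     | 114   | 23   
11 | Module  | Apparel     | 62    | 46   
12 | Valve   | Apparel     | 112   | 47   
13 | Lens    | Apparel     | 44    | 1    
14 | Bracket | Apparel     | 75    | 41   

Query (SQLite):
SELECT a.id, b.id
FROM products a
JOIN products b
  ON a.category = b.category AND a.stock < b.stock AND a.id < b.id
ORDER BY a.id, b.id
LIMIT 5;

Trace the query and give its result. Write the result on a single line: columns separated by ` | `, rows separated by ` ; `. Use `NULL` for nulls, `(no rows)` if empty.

Pairs (a,b) with same category, a.stock < b.stock, a.id < b.id.
category groups: Apparel:{4,6,9,10,11,12,13,14} Electronics:{2} Office:{3,5,7} Sports:{1,8}
Ordered by (a.id, b.id); first 5.

1 | 8 ; 3 | 5 ; 4 | 6 ; 4 | 11 ; 4 | 12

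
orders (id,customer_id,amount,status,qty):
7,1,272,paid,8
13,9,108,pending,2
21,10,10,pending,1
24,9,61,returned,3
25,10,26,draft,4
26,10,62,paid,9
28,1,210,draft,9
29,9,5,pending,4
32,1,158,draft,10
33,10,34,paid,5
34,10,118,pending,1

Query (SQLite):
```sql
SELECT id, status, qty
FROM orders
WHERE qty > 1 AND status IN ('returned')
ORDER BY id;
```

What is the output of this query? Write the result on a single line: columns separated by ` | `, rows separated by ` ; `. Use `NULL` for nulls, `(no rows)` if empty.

qty > 1: ids {7, 13, 24, 25, 26, 28, 29, 32, 33}
status IN ('returned'): ids {24}
Combine with AND.

24 | returned | 3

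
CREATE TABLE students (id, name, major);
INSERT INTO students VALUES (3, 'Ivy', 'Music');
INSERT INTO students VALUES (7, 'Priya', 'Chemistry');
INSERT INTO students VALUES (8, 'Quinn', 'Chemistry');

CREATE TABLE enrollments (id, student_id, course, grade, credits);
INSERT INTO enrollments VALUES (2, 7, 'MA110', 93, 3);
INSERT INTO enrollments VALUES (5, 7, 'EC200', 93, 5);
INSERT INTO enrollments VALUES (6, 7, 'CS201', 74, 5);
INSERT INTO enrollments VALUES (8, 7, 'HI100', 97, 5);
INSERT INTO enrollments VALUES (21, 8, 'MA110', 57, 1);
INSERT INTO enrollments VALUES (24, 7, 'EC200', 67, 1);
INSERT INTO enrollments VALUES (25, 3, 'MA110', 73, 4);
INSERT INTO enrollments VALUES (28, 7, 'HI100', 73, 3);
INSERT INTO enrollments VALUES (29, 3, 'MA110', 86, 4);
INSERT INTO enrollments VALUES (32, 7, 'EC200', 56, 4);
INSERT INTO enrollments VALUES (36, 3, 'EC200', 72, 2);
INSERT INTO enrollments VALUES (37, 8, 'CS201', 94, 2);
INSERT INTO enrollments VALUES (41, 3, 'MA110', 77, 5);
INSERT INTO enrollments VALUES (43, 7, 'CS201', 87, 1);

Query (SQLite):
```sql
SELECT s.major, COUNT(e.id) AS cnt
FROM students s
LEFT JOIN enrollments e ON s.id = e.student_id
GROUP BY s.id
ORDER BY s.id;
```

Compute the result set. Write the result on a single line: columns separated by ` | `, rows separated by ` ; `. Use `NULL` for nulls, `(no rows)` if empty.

Music | 4 ; Chemistry | 8 ; Chemistry | 2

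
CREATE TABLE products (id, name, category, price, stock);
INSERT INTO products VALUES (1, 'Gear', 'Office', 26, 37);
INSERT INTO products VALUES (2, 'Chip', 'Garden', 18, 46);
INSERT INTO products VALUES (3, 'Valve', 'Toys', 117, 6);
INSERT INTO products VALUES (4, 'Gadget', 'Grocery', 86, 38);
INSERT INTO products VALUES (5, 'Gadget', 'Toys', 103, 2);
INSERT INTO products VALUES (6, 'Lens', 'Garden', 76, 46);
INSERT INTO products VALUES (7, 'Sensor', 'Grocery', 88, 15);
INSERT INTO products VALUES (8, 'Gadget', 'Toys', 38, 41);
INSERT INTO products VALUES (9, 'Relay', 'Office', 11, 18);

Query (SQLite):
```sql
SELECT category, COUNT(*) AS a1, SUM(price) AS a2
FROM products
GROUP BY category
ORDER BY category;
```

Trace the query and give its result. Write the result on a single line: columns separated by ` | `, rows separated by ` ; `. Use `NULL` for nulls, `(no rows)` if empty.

Garden | 2 | 94 ; Grocery | 2 | 174 ; Office | 2 | 37 ; Toys | 3 | 258

Group products by category.
Per group compute: COUNT(*), SUM(price).
  Garden: ids {2, 6} → COUNT(*)=2, SUM(price)=94
  Grocery: ids {4, 7} → COUNT(*)=2, SUM(price)=174
  Office: ids {1, 9} → COUNT(*)=2, SUM(price)=37
  Toys: ids {3, 5, 8} → COUNT(*)=3, SUM(price)=258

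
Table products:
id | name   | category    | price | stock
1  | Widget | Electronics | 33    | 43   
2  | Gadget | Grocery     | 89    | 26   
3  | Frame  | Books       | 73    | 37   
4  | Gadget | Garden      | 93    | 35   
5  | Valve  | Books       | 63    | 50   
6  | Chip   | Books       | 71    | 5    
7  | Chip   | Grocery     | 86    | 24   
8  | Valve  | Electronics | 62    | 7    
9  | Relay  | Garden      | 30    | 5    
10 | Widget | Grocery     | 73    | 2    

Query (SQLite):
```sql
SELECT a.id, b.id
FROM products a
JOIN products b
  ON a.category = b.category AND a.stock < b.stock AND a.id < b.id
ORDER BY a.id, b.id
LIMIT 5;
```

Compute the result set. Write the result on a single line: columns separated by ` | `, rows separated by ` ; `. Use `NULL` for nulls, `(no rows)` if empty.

3 | 5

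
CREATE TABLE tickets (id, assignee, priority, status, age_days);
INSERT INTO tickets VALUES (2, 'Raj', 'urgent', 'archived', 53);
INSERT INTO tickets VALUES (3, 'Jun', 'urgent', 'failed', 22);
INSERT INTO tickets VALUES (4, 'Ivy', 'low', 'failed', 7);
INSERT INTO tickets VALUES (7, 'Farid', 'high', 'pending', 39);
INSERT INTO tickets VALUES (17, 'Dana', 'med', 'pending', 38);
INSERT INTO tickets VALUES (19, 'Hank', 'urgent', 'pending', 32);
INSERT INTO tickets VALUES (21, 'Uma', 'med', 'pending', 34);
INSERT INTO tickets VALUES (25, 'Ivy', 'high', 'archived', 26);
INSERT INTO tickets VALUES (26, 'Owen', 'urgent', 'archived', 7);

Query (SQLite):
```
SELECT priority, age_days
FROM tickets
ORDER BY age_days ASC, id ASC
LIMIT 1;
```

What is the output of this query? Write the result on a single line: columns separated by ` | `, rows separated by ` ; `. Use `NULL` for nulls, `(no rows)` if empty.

Sort by age_days asc, tiebreak id asc: (7, id=4), (7, id=26), (22, id=3), (26, id=25) …. Take first 1.

low | 7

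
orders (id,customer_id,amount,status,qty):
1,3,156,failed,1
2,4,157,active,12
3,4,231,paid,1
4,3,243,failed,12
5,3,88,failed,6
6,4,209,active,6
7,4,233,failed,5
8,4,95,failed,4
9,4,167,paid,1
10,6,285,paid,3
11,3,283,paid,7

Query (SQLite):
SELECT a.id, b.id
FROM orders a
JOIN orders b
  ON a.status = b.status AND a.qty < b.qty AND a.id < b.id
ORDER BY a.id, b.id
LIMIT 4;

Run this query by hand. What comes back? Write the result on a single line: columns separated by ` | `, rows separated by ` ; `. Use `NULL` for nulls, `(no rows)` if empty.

1 | 4 ; 1 | 5 ; 1 | 7 ; 1 | 8

Pairs (a,b) with same status, a.qty < b.qty, a.id < b.id.
status groups: active:{2,6} failed:{1,4,5,7,8} paid:{3,9,10,11}
Ordered by (a.id, b.id); first 4.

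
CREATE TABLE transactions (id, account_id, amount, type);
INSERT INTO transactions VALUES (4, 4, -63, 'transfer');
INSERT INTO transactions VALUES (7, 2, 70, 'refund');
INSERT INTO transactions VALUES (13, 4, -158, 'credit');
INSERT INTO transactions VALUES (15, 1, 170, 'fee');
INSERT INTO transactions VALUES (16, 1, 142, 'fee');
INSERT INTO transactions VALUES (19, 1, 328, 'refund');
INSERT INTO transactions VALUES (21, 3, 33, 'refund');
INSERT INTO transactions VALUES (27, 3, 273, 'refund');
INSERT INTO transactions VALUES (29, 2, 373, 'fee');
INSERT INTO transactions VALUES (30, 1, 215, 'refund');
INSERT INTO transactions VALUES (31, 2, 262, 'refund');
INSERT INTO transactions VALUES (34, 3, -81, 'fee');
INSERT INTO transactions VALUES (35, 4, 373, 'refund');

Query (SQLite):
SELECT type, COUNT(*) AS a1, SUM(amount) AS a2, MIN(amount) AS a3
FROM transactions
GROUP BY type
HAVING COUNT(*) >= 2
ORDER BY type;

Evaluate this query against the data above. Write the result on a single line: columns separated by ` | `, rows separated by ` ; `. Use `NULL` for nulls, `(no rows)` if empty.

fee | 4 | 604 | -81 ; refund | 7 | 1554 | 33

Group transactions by type.
Per group compute: COUNT(*), SUM(amount), MIN(amount).
HAVING: drop groups with fewer than 2 rows.
  credit: ids {13} → COUNT(*)=1, SUM(amount)=-158, MIN(amount)=-158
  fee: ids {15, 16, 29, 34} → COUNT(*)=4, SUM(amount)=604, MIN(amount)=-81
  refund: ids {7, 19, 21, 27, 30, 31, 35} → COUNT(*)=7, SUM(amount)=1554, MIN(amount)=33
  transfer: ids {4} → COUNT(*)=1, SUM(amount)=-63, MIN(amount)=-63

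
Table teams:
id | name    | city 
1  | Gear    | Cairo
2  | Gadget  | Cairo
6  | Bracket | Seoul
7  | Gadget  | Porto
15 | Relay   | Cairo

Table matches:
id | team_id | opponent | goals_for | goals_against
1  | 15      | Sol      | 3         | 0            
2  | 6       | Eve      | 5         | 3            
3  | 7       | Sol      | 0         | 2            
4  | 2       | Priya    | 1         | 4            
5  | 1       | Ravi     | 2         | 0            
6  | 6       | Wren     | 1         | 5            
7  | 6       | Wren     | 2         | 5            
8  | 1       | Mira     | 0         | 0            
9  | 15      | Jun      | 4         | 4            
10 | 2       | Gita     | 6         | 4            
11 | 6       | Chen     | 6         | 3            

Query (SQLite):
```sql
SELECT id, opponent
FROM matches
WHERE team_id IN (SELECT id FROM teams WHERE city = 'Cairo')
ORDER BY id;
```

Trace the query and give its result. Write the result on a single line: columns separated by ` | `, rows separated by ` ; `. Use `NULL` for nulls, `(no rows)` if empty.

1 | Sol ; 4 | Priya ; 5 | Ravi ; 8 | Mira ; 9 | Jun ; 10 | Gita

Inner query: teams.id where city = 'Cairo'.
Outer: keep matches rows whose team_id is in that set.
Inner query → {1, 2, 15}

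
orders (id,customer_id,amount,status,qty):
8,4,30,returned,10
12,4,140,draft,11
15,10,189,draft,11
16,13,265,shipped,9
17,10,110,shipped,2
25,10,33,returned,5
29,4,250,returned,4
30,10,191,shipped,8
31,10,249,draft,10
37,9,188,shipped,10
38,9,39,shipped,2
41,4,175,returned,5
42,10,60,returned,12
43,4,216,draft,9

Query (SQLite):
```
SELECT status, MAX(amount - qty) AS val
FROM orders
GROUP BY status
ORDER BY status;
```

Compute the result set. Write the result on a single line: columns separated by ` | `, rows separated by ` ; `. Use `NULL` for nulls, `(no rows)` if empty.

For each row compute amount - qty.
Group by status; take MAX of the expression per group.
  draft: ids {12, 15, 31, 43} → MAX(amount - qty)=239
  returned: ids {8, 25, 29, 41, 42} → MAX(amount - qty)=246
  shipped: ids {16, 17, 30, 37, 38} → MAX(amount - qty)=256

draft | 239 ; returned | 246 ; shipped | 256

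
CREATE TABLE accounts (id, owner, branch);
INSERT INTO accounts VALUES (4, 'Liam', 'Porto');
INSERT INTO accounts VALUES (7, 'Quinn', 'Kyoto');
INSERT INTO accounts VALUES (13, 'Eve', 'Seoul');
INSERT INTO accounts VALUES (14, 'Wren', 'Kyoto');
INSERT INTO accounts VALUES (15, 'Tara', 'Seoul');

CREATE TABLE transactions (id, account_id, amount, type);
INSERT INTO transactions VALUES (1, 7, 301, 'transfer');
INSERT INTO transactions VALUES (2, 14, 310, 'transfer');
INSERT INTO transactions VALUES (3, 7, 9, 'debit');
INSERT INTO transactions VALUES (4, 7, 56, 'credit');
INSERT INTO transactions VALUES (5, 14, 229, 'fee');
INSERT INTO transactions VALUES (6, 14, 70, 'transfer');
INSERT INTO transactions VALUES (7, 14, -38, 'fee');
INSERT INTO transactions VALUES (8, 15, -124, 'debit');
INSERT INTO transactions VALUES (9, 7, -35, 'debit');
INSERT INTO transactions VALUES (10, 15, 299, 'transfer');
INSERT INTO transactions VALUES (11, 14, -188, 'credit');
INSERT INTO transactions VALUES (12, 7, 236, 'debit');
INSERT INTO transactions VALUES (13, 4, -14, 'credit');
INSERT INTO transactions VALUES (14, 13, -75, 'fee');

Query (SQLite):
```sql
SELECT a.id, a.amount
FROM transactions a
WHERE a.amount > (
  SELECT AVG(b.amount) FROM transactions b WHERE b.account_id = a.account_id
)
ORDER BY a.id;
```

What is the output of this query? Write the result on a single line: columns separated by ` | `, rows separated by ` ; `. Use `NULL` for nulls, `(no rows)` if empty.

For each transactions row a, compute AVG(amount) over rows sharing a.account_id.
Keep row a if a.amount > that per-group AVG.
  account_id=4: AVG(amount) = -14.0
  account_id=7: AVG(amount) = 113.4
  account_id=13: AVG(amount) = -75.0
  account_id=14: AVG(amount) = 76.6
  account_id=15: AVG(amount) = 87.5

1 | 301 ; 2 | 310 ; 5 | 229 ; 10 | 299 ; 12 | 236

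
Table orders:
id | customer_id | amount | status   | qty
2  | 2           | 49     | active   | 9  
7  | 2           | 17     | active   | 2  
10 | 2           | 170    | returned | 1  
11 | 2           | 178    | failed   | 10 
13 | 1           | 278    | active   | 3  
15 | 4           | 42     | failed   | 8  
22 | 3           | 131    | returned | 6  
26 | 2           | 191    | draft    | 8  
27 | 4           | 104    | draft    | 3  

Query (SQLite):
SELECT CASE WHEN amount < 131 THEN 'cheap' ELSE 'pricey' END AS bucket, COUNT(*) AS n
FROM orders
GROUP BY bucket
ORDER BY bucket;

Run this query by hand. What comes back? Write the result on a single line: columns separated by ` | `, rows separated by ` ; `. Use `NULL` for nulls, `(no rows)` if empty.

cheap | 4 ; pricey | 5

Bucket rows by amount < 131 → 'cheap' else 'pricey'; count each bucket.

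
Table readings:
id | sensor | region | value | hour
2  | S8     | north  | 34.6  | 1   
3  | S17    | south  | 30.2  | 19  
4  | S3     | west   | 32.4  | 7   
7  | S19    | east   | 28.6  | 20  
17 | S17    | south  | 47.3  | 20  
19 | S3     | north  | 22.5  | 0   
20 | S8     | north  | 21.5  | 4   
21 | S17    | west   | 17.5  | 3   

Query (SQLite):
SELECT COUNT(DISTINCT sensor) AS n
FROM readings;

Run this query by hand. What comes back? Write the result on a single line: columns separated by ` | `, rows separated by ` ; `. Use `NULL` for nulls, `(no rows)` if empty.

Count distinct non-NULL sensor values.

4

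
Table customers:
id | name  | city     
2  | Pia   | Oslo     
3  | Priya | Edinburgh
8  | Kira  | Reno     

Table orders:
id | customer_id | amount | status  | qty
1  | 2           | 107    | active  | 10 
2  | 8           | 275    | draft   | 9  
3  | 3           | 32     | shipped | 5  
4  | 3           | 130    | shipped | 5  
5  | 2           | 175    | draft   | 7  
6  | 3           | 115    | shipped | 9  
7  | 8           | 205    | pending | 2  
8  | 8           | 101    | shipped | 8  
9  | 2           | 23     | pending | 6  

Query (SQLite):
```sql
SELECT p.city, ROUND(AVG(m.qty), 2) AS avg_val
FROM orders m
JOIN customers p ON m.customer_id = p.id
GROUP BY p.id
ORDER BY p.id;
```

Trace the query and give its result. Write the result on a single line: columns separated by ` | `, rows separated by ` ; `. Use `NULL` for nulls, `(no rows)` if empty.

Oslo | 7.67 ; Edinburgh | 6.33 ; Reno | 6.33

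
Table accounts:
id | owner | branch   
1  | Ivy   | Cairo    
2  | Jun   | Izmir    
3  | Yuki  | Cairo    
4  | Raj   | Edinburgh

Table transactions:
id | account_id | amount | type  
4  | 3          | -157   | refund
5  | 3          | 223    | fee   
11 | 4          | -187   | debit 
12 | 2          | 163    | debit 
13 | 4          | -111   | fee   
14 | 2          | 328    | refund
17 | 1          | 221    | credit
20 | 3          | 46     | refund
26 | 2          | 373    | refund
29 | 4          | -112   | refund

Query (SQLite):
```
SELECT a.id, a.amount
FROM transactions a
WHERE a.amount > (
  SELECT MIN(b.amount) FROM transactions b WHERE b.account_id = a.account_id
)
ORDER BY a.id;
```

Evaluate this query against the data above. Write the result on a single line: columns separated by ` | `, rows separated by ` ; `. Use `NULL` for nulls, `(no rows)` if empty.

For each transactions row a, compute MIN(amount) over rows sharing a.account_id.
Keep row a if a.amount > that per-group MIN.
  account_id=1: MIN(amount) = 221
  account_id=2: MIN(amount) = 163
  account_id=3: MIN(amount) = -157
  account_id=4: MIN(amount) = -187

5 | 223 ; 13 | -111 ; 14 | 328 ; 20 | 46 ; 26 | 373 ; 29 | -112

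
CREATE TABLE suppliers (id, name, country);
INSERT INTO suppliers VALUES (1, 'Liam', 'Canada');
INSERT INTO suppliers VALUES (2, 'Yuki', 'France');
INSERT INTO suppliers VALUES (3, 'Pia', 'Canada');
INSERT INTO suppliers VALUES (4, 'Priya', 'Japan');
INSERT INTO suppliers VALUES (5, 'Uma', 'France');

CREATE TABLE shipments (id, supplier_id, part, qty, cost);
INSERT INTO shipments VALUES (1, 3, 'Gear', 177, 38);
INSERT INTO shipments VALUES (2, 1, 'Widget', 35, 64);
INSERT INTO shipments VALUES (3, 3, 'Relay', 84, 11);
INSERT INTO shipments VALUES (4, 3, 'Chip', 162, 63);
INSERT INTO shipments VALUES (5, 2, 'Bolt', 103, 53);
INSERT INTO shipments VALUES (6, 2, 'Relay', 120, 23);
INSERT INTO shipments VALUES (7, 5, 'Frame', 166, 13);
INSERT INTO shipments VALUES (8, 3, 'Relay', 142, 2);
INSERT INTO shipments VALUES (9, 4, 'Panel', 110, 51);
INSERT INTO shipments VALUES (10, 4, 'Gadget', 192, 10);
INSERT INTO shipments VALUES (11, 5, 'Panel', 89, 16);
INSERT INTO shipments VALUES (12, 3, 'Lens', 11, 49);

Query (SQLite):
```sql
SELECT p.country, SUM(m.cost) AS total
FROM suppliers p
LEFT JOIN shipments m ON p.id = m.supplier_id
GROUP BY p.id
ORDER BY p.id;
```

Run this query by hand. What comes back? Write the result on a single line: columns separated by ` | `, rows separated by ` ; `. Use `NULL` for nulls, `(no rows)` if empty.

LEFT JOIN keeps every suppliers row; unmatched ones get NULL for shipments columns.
Group by suppliers.id and compute SUM(m.cost). SUM over an all-NULL group is NULL.
  1: ids {2} → SUM(m.cost)=64
  2: ids {5, 6} → SUM(m.cost)=76
  3: ids {1, 3, 4, 8, 12} → SUM(m.cost)=163
  4: ids {9, 10} → SUM(m.cost)=61
  5: ids {7, 11} → SUM(m.cost)=29

Canada | 64 ; France | 76 ; Canada | 163 ; Japan | 61 ; France | 29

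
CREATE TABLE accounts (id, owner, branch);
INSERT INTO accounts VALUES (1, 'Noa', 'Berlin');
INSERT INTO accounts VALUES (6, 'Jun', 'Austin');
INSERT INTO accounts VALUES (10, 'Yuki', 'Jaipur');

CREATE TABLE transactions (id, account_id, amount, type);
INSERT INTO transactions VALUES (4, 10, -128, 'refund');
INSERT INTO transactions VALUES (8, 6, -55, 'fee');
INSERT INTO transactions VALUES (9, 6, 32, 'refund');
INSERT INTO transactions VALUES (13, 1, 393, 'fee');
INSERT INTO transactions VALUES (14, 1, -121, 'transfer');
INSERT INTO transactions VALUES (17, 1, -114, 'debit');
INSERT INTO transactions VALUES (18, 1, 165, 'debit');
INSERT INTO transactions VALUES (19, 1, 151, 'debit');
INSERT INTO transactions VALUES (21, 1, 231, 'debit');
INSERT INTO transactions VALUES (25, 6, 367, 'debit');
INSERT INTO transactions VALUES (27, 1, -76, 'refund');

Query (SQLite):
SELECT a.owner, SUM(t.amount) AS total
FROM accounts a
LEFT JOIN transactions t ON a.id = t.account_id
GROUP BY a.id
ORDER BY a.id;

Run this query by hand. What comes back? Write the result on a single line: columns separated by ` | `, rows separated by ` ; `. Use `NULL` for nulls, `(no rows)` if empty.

LEFT JOIN keeps every accounts row; unmatched ones get NULL for transactions columns.
Group by accounts.id and compute SUM(t.amount). SUM over an all-NULL group is NULL.
  1: ids {13, 14, 17, 18, 19, 21, 27} → SUM(t.amount)=629
  6: ids {8, 9, 25} → SUM(t.amount)=344
  10: ids {4} → SUM(t.amount)=-128

Noa | 629 ; Jun | 344 ; Yuki | -128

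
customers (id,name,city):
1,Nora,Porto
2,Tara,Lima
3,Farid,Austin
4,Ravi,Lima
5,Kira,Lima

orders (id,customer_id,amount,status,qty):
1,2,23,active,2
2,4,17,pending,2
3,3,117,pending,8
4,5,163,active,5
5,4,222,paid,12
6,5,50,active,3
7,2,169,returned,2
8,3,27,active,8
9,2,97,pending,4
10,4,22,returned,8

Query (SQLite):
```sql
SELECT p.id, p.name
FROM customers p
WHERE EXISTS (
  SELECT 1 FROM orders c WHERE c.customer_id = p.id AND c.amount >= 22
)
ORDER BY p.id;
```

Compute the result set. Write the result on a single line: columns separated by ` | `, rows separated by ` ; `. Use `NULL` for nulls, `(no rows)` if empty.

2 | Tara ; 3 | Farid ; 4 | Ravi ; 5 | Kira

For each customers row, check whether any orders with matching customer_id has amount >= 22.
Keep rows where that is true.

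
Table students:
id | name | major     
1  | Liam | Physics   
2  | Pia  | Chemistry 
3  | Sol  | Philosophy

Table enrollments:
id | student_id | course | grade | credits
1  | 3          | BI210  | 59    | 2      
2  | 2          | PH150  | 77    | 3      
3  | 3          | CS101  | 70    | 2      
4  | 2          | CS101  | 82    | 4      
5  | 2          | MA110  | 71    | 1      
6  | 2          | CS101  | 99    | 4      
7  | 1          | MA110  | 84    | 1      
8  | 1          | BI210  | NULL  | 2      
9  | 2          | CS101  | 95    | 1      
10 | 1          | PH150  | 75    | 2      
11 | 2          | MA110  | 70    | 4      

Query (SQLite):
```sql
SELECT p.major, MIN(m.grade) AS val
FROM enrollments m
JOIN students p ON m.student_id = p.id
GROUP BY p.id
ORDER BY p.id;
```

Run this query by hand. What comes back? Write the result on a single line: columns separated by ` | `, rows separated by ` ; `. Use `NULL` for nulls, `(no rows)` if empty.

Physics | 75 ; Chemistry | 70 ; Philosophy | 59

Join each enrollments row to its students via student_id.
Group joined rows by students.id; compute MIN(m.grade) per group.
  1: ids {7, 8, 10} → MIN(m.grade)=75
  2: ids {2, 4, 5, 6, 9, 11} → MIN(m.grade)=70
  3: ids {1, 3} → MIN(m.grade)=59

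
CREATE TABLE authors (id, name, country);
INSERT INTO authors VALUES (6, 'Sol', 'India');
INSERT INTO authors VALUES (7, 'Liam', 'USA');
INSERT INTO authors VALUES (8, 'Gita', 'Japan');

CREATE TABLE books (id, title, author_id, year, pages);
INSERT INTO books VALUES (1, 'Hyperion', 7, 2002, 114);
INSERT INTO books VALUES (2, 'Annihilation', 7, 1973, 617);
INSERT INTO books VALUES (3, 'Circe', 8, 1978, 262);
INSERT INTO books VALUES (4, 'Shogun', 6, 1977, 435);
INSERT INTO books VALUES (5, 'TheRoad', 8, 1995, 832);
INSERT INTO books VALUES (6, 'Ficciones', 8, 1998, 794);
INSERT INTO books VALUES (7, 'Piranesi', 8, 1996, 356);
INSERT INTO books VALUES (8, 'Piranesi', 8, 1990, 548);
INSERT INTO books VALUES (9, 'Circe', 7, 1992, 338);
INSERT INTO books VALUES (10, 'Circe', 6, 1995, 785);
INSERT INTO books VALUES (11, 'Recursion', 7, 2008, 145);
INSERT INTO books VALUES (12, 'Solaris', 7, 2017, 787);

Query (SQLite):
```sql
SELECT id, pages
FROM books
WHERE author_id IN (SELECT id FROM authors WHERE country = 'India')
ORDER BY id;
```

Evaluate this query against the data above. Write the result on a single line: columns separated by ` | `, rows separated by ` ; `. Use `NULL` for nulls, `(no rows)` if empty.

Inner query: authors.id where country = 'India'.
Outer: keep books rows whose author_id is in that set.
Inner query → {6}

4 | 435 ; 10 | 785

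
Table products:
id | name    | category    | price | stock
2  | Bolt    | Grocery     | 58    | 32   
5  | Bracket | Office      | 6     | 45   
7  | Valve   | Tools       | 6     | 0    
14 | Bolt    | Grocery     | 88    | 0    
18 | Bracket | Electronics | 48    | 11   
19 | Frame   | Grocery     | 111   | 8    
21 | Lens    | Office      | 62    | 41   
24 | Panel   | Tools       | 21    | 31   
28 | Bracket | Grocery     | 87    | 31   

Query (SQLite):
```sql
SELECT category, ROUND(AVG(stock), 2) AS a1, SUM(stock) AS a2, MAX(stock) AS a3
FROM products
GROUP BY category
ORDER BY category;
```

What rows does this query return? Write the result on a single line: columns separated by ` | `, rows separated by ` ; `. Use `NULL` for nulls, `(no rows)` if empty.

Group products by category.
Per group compute: ROUND(AVG(stock), 2), SUM(stock), MAX(stock).
  Electronics: ids {18} → ROUND(AVG(stock), 2)=11, SUM(stock)=11, MAX(stock)=11
  Grocery: ids {2, 14, 19, 28} → ROUND(AVG(stock), 2)=17.75, SUM(stock)=71, MAX(stock)=32
  Office: ids {5, 21} → ROUND(AVG(stock), 2)=43, SUM(stock)=86, MAX(stock)=45
  Tools: ids {7, 24} → ROUND(AVG(stock), 2)=15.5, SUM(stock)=31, MAX(stock)=31

Electronics | 11 | 11 | 11 ; Grocery | 17.75 | 71 | 32 ; Office | 43 | 86 | 45 ; Tools | 15.5 | 31 | 31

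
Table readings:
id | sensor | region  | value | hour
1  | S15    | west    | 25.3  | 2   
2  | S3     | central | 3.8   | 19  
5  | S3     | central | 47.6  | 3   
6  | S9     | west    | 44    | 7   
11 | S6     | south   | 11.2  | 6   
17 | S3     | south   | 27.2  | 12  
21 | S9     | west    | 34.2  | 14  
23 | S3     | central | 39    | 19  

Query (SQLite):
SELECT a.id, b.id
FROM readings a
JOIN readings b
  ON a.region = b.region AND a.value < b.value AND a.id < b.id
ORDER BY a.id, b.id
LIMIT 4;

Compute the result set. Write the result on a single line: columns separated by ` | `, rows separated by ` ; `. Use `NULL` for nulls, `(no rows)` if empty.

1 | 6 ; 1 | 21 ; 2 | 5 ; 2 | 23

Pairs (a,b) with same region, a.value < b.value, a.id < b.id.
region groups: central:{2,5,23} south:{11,17} west:{1,6,21}
Ordered by (a.id, b.id); first 4.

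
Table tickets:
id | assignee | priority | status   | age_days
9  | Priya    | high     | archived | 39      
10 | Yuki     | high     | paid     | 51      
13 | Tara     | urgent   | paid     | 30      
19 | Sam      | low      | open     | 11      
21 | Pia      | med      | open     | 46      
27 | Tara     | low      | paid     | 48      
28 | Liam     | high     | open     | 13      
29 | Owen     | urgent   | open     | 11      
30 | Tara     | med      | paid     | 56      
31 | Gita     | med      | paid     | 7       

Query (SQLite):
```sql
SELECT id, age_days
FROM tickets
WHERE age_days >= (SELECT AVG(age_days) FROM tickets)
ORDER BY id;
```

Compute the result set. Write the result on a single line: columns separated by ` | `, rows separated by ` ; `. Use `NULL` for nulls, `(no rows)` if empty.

Scalar subquery: AVG(age_days) over all tickets rows = 31.2.
Keep rows where age_days >= that value.

9 | 39 ; 10 | 51 ; 21 | 46 ; 27 | 48 ; 30 | 56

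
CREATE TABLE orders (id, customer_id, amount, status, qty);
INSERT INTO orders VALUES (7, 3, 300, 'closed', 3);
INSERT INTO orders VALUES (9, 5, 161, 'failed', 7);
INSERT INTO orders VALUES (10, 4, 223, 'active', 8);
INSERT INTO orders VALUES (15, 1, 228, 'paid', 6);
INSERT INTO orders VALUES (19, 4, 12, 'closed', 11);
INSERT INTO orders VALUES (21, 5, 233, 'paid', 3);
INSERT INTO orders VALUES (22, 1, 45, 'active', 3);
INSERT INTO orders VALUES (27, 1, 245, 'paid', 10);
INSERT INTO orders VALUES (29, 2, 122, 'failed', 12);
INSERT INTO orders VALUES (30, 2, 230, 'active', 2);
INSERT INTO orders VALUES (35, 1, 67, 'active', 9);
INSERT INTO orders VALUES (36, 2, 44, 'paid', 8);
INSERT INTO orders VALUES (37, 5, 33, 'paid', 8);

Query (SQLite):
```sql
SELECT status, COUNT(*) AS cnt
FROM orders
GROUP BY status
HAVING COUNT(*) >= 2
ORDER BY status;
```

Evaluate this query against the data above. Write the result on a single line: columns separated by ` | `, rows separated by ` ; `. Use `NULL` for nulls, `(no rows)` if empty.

active | 4 ; closed | 2 ; failed | 2 ; paid | 5

Partition orders by status; compute COUNT(*) within each group.
HAVING: keep groups with count ≥ 2.
  active: ids {10, 22, 30, 35} → COUNT(*)=4
  closed: ids {7, 19} → COUNT(*)=2
  failed: ids {9, 29} → COUNT(*)=2
  paid: ids {15, 21, 27, 36, 37} → COUNT(*)=5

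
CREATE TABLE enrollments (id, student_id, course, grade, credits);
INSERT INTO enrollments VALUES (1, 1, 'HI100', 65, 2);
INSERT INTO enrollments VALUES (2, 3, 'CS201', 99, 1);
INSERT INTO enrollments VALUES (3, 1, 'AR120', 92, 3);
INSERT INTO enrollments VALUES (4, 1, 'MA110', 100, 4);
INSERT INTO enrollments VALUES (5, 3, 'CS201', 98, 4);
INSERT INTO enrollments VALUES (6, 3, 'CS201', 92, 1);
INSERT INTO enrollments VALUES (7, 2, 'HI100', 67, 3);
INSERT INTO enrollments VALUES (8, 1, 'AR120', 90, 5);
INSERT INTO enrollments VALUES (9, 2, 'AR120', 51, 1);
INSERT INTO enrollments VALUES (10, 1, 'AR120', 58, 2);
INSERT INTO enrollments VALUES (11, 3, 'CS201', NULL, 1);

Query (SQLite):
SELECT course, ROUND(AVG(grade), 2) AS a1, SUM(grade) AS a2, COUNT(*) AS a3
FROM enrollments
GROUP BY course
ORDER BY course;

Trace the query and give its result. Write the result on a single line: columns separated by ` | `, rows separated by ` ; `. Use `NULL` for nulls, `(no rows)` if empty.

AR120 | 72.75 | 291 | 4 ; CS201 | 96.33 | 289 | 4 ; HI100 | 66 | 132 | 2 ; MA110 | 100 | 100 | 1

Group enrollments by course.
Per group compute: ROUND(AVG(grade), 2), SUM(grade), COUNT(*).
  AR120: ids {3, 8, 9, 10} → ROUND(AVG(grade), 2)=72.75, SUM(grade)=291, COUNT(*)=4
  CS201: ids {2, 5, 6, 11} → ROUND(AVG(grade), 2)=96.33, SUM(grade)=289, COUNT(*)=4
  HI100: ids {1, 7} → ROUND(AVG(grade), 2)=66, SUM(grade)=132, COUNT(*)=2
  MA110: ids {4} → ROUND(AVG(grade), 2)=100, SUM(grade)=100, COUNT(*)=1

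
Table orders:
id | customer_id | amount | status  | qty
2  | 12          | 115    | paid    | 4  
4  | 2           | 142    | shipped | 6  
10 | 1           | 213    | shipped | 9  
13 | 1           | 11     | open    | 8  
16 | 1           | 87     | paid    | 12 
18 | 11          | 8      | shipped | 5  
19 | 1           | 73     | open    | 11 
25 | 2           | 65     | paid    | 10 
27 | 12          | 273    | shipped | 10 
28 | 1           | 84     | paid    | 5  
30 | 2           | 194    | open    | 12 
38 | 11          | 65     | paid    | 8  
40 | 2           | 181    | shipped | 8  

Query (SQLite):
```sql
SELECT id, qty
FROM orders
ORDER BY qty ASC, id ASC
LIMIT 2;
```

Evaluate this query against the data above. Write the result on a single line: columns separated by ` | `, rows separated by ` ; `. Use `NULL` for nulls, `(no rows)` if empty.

Sort by qty asc, tiebreak id asc: (4, id=2), (5, id=18), (5, id=28), (6, id=4), (8, id=13) …. Take first 2.

2 | 4 ; 18 | 5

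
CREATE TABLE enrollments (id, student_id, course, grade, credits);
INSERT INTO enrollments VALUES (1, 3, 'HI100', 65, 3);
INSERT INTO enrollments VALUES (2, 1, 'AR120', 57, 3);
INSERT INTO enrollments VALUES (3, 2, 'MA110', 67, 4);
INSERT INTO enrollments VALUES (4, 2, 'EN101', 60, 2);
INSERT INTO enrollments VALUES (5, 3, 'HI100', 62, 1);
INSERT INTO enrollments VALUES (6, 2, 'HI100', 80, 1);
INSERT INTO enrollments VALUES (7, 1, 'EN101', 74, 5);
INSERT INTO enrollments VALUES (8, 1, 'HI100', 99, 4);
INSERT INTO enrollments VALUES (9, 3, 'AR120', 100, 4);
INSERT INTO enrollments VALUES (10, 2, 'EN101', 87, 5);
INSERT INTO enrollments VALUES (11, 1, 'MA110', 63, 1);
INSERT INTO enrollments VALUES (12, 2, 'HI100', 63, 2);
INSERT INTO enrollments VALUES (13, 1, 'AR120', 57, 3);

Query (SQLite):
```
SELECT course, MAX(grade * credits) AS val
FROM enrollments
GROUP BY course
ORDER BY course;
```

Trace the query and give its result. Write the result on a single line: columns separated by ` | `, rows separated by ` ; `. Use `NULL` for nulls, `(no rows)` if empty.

AR120 | 400 ; EN101 | 435 ; HI100 | 396 ; MA110 | 268

For each row compute grade * credits.
Group by course; take MAX of the expression per group.
  AR120: ids {2, 9, 13} → MAX(grade * credits)=400
  EN101: ids {4, 7, 10} → MAX(grade * credits)=435
  HI100: ids {1, 5, 6, 8, 12} → MAX(grade * credits)=396
  MA110: ids {3, 11} → MAX(grade * credits)=268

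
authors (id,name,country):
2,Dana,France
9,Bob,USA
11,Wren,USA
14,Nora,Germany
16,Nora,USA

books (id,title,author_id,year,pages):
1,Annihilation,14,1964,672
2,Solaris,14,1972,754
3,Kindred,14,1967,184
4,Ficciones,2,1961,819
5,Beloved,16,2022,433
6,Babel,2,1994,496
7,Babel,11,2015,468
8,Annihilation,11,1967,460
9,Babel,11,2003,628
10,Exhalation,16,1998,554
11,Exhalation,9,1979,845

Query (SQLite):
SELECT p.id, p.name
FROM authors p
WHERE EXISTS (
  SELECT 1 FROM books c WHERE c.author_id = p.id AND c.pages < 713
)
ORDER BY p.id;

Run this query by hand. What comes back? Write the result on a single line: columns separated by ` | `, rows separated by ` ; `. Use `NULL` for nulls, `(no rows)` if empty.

For each authors row, check whether any books with matching author_id has pages < 713.
Keep rows where that is true.

2 | Dana ; 11 | Wren ; 14 | Nora ; 16 | Nora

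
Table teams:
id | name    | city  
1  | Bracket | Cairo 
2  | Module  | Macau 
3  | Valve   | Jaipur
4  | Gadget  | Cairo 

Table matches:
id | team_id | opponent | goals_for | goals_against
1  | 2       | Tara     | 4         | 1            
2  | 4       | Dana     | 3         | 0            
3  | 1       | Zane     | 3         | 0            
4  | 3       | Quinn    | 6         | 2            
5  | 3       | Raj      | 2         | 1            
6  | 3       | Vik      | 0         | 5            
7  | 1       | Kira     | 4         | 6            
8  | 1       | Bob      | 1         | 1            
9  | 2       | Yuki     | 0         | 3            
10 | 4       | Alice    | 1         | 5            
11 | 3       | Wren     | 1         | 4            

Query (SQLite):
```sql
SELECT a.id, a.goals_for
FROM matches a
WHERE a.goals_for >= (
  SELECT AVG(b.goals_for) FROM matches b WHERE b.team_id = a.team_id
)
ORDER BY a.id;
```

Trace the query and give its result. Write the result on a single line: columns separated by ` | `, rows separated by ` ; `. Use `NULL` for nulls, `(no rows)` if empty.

1 | 4 ; 2 | 3 ; 3 | 3 ; 4 | 6 ; 7 | 4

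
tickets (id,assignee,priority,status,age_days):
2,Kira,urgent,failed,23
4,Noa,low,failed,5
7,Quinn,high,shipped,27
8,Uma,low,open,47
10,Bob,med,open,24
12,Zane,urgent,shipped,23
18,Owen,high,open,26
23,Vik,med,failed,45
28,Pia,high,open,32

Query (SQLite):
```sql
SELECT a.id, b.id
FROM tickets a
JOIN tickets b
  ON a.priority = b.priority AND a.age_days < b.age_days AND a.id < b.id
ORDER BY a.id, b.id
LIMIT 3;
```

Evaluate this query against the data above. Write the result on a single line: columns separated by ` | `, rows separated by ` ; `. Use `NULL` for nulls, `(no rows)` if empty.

Pairs (a,b) with same priority, a.age_days < b.age_days, a.id < b.id.
priority groups: high:{7,18,28} low:{4,8} med:{10,23} urgent:{2,12}
Ordered by (a.id, b.id); first 3.

4 | 8 ; 7 | 28 ; 10 | 23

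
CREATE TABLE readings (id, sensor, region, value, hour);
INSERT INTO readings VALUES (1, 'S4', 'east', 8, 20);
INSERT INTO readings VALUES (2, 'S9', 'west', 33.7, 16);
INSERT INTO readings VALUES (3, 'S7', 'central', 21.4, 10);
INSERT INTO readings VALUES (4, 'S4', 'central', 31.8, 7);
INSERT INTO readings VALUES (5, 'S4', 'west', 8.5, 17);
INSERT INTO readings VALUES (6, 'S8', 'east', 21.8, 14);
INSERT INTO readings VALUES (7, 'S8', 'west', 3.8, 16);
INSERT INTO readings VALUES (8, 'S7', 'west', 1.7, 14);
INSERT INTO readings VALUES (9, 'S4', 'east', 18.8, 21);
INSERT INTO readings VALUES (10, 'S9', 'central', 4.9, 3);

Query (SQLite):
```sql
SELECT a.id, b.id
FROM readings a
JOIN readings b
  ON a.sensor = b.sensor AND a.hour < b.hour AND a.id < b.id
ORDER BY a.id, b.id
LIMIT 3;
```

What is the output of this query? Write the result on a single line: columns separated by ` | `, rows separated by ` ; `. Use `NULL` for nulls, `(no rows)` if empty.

1 | 9 ; 3 | 8 ; 4 | 5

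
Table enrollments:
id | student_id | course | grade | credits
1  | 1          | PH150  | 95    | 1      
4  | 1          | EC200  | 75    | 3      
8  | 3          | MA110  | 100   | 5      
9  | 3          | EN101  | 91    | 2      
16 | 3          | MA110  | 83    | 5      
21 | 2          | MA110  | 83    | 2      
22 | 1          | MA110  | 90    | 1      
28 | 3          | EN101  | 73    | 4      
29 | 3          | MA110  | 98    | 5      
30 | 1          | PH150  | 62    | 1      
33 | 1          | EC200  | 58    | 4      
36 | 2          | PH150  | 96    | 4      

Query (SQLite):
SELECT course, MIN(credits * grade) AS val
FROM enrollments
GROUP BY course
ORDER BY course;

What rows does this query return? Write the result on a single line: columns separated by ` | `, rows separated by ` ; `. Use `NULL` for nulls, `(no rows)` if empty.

For each row compute credits * grade.
Group by course; take MIN of the expression per group.
  EC200: ids {4, 33} → MIN(credits * grade)=225
  EN101: ids {9, 28} → MIN(credits * grade)=182
  MA110: ids {8, 16, 21, 22, 29} → MIN(credits * grade)=90
  PH150: ids {1, 30, 36} → MIN(credits * grade)=62

EC200 | 225 ; EN101 | 182 ; MA110 | 90 ; PH150 | 62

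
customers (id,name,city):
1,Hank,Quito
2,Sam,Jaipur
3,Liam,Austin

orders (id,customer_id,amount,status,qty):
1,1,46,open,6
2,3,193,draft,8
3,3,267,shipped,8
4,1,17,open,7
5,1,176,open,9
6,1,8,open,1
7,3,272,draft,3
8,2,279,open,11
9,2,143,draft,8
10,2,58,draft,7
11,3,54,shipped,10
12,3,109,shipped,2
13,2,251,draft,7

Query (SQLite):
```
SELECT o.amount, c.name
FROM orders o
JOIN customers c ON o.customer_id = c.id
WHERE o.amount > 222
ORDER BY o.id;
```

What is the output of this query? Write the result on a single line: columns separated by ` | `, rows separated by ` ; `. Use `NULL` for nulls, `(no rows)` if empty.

267 | Liam ; 272 | Liam ; 279 | Sam ; 251 | Sam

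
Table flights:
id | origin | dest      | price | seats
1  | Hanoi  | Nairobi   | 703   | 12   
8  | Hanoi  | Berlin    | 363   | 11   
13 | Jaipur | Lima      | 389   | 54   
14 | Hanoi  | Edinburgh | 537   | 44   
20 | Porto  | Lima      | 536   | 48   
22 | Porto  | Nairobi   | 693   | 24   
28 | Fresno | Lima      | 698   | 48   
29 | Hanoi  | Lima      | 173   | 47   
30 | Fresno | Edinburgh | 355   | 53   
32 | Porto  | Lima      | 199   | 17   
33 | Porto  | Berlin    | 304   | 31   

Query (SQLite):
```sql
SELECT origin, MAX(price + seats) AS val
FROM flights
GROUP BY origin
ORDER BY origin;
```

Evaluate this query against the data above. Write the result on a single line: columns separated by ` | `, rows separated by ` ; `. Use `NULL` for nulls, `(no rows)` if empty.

For each row compute price + seats.
Group by origin; take MAX of the expression per group.
  Fresno: ids {28, 30} → MAX(price + seats)=746
  Hanoi: ids {1, 8, 14, 29} → MAX(price + seats)=715
  Jaipur: ids {13} → MAX(price + seats)=443
  Porto: ids {20, 22, 32, 33} → MAX(price + seats)=717

Fresno | 746 ; Hanoi | 715 ; Jaipur | 443 ; Porto | 717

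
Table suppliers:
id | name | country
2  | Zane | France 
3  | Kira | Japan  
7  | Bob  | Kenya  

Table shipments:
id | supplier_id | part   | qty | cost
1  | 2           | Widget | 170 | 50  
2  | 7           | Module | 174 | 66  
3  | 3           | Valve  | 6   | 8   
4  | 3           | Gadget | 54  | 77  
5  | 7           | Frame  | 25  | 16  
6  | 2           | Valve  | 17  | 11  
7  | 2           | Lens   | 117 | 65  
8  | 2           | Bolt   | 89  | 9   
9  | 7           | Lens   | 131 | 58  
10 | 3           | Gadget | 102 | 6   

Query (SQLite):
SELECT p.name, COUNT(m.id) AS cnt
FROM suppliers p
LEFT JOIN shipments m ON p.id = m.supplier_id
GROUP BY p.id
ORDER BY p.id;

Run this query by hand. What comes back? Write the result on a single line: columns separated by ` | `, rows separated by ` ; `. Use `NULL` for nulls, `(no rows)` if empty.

Zane | 4 ; Kira | 3 ; Bob | 3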